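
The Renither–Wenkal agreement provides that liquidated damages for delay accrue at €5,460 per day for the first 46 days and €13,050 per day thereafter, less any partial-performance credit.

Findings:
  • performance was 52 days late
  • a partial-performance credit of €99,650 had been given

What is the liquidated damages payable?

€229,810

First 46 days: 46 × €5,460 = €251,160
Remaining days: (52 − 46) × €13,050 = €78,300
Accrued per-day damages: €251,160 + €78,300 = €329,460
Less partial-performance credit: €329,460 − €99,650 = €229,810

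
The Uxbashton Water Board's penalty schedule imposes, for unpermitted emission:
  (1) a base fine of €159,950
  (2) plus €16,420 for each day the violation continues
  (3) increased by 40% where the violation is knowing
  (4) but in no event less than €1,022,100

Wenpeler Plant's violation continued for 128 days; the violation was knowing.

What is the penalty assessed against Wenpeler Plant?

€3,166,394

Per-day component: 128 × €16,420 = €2,101,760
Base plus per-day: €159,950 + €2,101,760 = €2,261,710
Enhancement: 40% of €2,261,710 = €904,684
Enhanced fine: €2,261,710 + €904,684 = €3,166,394
Minimum €1,022,100: €3,166,394 meets the minimum, no increase.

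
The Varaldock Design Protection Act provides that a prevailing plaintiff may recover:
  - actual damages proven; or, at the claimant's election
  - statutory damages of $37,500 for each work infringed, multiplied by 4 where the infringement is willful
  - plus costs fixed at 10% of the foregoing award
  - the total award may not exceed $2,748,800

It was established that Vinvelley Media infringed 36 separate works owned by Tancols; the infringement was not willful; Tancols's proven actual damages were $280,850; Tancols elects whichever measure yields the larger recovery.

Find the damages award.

Award: $1,485,000

Statutory damages: 36 × $37,500 = $1,350,000
Infringement not willful: no ×4 enhancement.
Greater of actual damages ($280,850) or statutory damages ($1,350,000): $1,350,000
Costs: 10% of $1,350,000 = $135,000
Award plus costs: $1,350,000 + $135,000 = $1,485,000
Cap at $2,748,800: $1,485,000 is within the cap, no reduction.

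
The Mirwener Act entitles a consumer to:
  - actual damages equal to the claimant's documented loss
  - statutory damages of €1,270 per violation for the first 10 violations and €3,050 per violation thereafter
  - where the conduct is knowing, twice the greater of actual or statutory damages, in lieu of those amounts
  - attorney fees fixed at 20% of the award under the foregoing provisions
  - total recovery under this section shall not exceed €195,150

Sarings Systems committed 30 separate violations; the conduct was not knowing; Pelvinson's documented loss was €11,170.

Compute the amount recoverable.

First 10 violations: 10 × €1,270 = €12,700
Remaining violations: (30 − 10) × €3,050 = €61,000
Statutory damages: €12,700 + €61,000 = €73,700
Conduct not knowing: the in-lieu enhancement does not apply.
Actual plus statutory damages: €11,170 + €73,700 = €84,870
Attorney fees: 20% of €84,870 = €16,974
Total before cap: €84,870 + €16,974 = €101,844
Cap at €195,150: €101,844 is within the cap, no reduction.

Total recovery: €101,844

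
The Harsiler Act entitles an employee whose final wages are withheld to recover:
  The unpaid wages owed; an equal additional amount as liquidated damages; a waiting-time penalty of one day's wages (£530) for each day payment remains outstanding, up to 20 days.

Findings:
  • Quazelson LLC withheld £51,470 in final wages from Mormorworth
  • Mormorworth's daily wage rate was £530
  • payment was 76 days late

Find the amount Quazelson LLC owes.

£113,540

Liquidated damages (equal amount): £51,470
Penalty days: min(76, 20) = 20
Waiting-time penalty: 20 × £530 = £10,600
Total award: £51,470 + £51,470 + £10,600 = £113,540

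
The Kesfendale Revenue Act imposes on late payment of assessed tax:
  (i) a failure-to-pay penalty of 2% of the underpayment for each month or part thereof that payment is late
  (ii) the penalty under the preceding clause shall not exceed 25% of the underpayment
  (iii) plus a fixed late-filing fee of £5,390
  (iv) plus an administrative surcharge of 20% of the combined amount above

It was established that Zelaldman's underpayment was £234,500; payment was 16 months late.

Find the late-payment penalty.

£76,818

Accrued rate: 2% × 16 = 32%, capped at 25% → 25%
Failure-to-pay penalty: 25% of £234,500 = £58,625
Penalty before surcharge: £58,625 + £5,390 = £64,015
Administrative surcharge: 20% of £64,015 = £12,803
Total penalty: £64,015 + £12,803 = £76,818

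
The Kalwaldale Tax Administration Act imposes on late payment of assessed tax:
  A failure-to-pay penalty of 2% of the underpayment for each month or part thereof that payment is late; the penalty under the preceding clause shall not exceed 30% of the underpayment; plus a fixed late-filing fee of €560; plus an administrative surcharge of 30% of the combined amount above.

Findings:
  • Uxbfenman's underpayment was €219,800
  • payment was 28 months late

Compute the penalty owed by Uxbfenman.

€86,450

Accrued rate: 2% × 28 = 56%, capped at 30% → 30%
Failure-to-pay penalty: 30% of €219,800 = €65,940
Penalty before surcharge: €65,940 + €560 = €66,500
Administrative surcharge: 30% of €66,500 = €19,950
Total penalty: €66,500 + €19,950 = €86,450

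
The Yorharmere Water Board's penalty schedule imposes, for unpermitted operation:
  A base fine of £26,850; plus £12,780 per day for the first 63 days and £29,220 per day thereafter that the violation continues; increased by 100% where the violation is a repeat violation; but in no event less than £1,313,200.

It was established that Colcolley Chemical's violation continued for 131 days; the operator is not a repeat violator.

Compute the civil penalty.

First 63 days: 63 × £12,780 = £805,140
Remaining days: (131 − 63) × £29,220 = £1,986,960
Per-day component: £805,140 + £1,986,960 = £2,792,100
Base plus per-day: £26,850 + £2,792,100 = £2,818,950
The operator is not a repeat violator: no 100% increase.
Minimum £1,313,200: £2,818,950 meets the minimum, no increase.

£2,818,950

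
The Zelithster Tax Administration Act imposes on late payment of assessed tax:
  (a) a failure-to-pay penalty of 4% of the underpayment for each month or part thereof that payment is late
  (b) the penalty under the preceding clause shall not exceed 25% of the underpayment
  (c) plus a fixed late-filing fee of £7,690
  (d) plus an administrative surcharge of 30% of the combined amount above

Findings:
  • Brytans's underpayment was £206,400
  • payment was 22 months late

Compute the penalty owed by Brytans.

Accrued rate: 4% × 22 = 88%, capped at 25% → 25%
Failure-to-pay penalty: 25% of £206,400 = £51,600
Penalty before surcharge: £51,600 + £7,690 = £59,290
Administrative surcharge: 30% of £59,290 = £17,787
Total penalty: £59,290 + £17,787 = £77,077

£77,077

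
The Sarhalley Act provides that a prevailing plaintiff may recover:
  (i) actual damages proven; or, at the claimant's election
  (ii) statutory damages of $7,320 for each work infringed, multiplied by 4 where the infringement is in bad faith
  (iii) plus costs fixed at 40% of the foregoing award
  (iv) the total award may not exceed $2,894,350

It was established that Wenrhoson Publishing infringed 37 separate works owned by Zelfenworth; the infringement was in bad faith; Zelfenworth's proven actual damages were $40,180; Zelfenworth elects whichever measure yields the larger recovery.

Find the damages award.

Statutory damages: 37 × $7,320 = $270,840
Multiplied by 4: 4 × $270,840 = $1,083,360
Greater of actual damages ($40,180) or enhanced statutory damages ($1,083,360): $1,083,360
Costs: 40% of $1,083,360 = $433,344
Award plus costs: $1,083,360 + $433,344 = $1,516,704
Cap at $2,894,350: $1,516,704 is within the cap, no reduction.

$1,516,704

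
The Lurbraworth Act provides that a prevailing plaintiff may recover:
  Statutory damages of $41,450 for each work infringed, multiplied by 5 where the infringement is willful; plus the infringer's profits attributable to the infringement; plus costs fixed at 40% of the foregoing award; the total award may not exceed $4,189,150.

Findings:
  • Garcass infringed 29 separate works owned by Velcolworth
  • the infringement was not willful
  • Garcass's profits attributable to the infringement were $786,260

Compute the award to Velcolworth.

Statutory damages: 29 × $41,450 = $1,202,050
Infringement not willful: no ×5 enhancement.
Combined award: $1,202,050 + $786,260 = $1,988,310
Costs: 40% of $1,988,310 = $795,324
Award plus costs: $1,988,310 + $795,324 = $2,783,634
Cap at $4,189,150: $2,783,634 is within the cap, no reduction.

$2,783,634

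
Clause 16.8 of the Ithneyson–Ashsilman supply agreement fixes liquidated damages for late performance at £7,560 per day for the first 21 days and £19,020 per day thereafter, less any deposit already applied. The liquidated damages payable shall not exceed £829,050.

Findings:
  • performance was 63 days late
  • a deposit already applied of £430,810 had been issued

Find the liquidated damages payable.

First 21 days: 21 × £7,560 = £158,760
Remaining days: (63 − 21) × £19,020 = £798,840
Accrued per-day damages: £158,760 + £798,840 = £957,600
Less deposit already applied: £957,600 − £430,810 = £526,790
Cap at £829,050: £526,790 is within the cap, no reduction.

£526,790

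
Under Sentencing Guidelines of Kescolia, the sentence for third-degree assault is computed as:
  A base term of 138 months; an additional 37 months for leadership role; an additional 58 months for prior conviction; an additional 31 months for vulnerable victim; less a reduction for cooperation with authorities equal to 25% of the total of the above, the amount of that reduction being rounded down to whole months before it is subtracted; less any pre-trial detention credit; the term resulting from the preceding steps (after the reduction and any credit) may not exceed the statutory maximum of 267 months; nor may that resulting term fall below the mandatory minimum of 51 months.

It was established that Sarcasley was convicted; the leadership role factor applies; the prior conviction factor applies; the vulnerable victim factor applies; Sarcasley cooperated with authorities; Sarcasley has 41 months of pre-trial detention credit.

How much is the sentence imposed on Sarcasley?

157 months

Leadership role enhancement: +37 months
Prior conviction enhancement: +58 months
Vulnerable victim enhancement: +31 months
Adjusted term: 138 months + 37 months + 58 months + 31 months = 264 months
Cooperation with authorities reduction: 25% of 264 months = 66 months (rounded down)
After reduction: 264 − 66 = 198 months
Less pre-trial detention credit: 198 months − 41 months = 157 months
Cap at 267 months: 157 months is within the cap, no reduction.
Minimum 51 months: 157 months meets the minimum, no increase.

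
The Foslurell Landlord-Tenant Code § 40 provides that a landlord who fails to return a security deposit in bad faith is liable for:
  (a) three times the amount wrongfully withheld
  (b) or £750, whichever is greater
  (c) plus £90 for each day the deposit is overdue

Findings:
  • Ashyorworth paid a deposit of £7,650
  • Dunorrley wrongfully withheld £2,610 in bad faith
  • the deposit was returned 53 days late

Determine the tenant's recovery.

Recovery: £12,600

Trebled: 3 × £2,610 = £7,830
Minimum £750: £7,830 meets the minimum, no increase.
Late-return penalty: 53 × £90 = £4,770
Damages plus late penalty: £7,830 + £4,770 = £12,600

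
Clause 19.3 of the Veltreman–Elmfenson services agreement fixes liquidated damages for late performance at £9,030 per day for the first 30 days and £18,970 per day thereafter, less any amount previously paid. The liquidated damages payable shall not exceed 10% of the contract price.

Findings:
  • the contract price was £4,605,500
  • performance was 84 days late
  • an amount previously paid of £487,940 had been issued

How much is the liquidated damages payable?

£460,550

First 30 days: 30 × £9,030 = £270,900
Remaining days: (84 − 30) × £18,970 = £1,024,380
Accrued per-day damages: £270,900 + £1,024,380 = £1,295,280
Less amount previously paid: £1,295,280 − £487,940 = £807,340
Cap: 10% of £4,605,500 = £460,550
Cap at £460,550: £807,340 exceeds the cap → £460,550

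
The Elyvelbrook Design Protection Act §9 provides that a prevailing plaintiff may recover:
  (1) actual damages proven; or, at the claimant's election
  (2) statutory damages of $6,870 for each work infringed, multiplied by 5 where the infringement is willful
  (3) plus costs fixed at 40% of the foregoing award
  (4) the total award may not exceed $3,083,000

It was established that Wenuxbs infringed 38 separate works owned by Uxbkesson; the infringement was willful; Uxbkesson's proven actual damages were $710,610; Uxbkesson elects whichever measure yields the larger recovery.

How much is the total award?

Statutory damages: 38 × $6,870 = $261,060
Multiplied by 5: 5 × $261,060 = $1,305,300
Greater of actual damages ($710,610) or enhanced statutory damages ($1,305,300): $1,305,300
Costs: 40% of $1,305,300 = $522,120
Award plus costs: $1,305,300 + $522,120 = $1,827,420
Cap at $3,083,000: $1,827,420 is within the cap, no reduction.

$1,827,420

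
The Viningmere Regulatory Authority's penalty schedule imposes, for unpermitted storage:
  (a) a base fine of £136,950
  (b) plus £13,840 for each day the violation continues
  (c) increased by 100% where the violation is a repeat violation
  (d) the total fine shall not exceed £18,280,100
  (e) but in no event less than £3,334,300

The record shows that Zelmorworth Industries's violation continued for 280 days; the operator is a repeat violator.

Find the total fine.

£8,024,300

Per-day component: 280 × £13,840 = £3,875,200
Base plus per-day: £136,950 + £3,875,200 = £4,012,150
Enhancement: 100% of £4,012,150 = £4,012,150
Enhanced fine: £4,012,150 + £4,012,150 = £8,024,300
Cap at £18,280,100: £8,024,300 is within the cap, no reduction.
Minimum £3,334,300: £8,024,300 meets the minimum, no increase.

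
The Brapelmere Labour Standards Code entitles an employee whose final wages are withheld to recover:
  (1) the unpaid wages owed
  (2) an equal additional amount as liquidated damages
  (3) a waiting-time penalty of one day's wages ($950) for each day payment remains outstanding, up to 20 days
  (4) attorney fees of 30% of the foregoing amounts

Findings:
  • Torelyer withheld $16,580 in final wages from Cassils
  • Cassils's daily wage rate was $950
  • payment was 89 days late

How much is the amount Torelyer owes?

Liquidated damages (equal amount): $16,580
Penalty days: min(89, 20) = 20
Waiting-time penalty: 20 × $950 = $19,000
Subtotal: $16,580 + $16,580 + $19,000 = $52,160
Attorney fees: 30% of $52,160 = $15,648
Total award: $52,160 + $15,648 = $67,808

$67,808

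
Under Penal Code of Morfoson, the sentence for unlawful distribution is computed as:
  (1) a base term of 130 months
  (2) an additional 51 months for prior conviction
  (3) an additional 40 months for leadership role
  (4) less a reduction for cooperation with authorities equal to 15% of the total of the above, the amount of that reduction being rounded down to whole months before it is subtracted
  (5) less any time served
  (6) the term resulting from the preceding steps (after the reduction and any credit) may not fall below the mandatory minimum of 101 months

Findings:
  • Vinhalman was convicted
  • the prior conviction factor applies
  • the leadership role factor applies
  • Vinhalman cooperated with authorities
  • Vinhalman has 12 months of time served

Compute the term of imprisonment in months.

Prior conviction enhancement: +51 months
Leadership role enhancement: +40 months
Adjusted term: 130 months + 51 months + 40 months = 221 months
Cooperation with authorities reduction: 15% of 221 months = 33 months (rounded down)
After reduction: 221 − 33 = 188 months
Less time served: 188 months − 12 months = 176 months
Minimum 101 months: 176 months meets the minimum, no increase.

176 months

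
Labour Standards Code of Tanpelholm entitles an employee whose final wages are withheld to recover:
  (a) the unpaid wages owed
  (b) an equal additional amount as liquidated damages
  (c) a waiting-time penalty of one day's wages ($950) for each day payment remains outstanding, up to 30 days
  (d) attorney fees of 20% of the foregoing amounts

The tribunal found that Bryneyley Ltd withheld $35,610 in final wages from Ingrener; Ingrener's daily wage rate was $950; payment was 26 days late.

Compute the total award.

$115,104

Liquidated damages (equal amount): $35,610
Penalty days: min(26, 30) = 26
Waiting-time penalty: 26 × $950 = $24,700
Subtotal: $35,610 + $35,610 + $24,700 = $95,920
Attorney fees: 20% of $95,920 = $19,184
Total award: $95,920 + $19,184 = $115,104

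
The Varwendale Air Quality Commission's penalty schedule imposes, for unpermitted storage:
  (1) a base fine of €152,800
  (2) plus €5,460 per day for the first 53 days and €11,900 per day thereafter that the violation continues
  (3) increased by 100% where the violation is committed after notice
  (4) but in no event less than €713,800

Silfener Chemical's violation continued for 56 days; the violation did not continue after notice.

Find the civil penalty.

Civil penalty: €713,800

First 53 days: 53 × €5,460 = €289,380
Remaining days: (56 − 53) × €11,900 = €35,700
Per-day component: €289,380 + €35,700 = €325,080
Base plus per-day: €152,800 + €325,080 = €477,880
The violation did not continue after notice: no 100% increase.
Minimum €713,800: €477,880 is below the minimum → €713,800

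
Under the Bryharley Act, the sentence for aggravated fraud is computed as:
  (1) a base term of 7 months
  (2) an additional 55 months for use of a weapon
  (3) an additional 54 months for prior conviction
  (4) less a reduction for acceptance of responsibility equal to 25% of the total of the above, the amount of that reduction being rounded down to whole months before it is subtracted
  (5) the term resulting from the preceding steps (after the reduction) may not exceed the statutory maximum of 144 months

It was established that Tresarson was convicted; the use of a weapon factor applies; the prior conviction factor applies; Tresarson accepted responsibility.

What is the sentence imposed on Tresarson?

Use of a weapon enhancement: +55 months
Prior conviction enhancement: +54 months
Adjusted term: 7 months + 55 months + 54 months = 116 months
Acceptance of responsibility reduction: 25% of 116 months = 29 months (rounded down)
After reduction: 116 − 29 = 87 months
Cap at 144 months: 87 months is within the cap, no reduction.

Sentence: 87 months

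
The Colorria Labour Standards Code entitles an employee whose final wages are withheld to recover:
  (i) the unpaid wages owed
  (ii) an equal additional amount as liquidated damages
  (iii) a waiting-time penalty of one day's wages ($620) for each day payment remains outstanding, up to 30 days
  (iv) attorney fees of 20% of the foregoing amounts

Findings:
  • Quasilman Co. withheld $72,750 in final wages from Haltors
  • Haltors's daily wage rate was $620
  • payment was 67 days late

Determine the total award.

Total award: $196,920

Liquidated damages (equal amount): $72,750
Penalty days: min(67, 30) = 30
Waiting-time penalty: 30 × $620 = $18,600
Subtotal: $72,750 + $72,750 + $18,600 = $164,100
Attorney fees: 20% of $164,100 = $32,820
Total award: $164,100 + $32,820 = $196,920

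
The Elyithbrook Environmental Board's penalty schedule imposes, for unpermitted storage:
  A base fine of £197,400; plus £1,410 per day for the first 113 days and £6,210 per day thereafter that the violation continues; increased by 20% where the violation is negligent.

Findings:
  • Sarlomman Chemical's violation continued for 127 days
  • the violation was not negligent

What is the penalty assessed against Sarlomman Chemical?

First 113 days: 113 × £1,410 = £159,330
Remaining days: (127 − 113) × £6,210 = £86,940
Per-day component: £159,330 + £86,940 = £246,270
Base plus per-day: £197,400 + £246,270 = £443,670
The violation was not negligent: no 20% increase.

Civil penalty: £443,670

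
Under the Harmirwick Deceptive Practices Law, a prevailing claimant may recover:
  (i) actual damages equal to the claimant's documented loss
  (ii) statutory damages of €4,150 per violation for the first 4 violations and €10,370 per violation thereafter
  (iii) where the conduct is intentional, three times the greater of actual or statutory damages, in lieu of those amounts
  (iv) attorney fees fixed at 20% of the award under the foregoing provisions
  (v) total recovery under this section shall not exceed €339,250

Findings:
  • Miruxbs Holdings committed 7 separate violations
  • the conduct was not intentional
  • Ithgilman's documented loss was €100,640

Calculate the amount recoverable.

€178,020

First 4 violations: 4 × €4,150 = €16,600
Remaining violations: (7 − 4) × €10,370 = €31,110
Statutory damages: €16,600 + €31,110 = €47,710
Conduct not intentional: the in-lieu enhancement does not apply.
Actual plus statutory damages: €100,640 + €47,710 = €148,350
Attorney fees: 20% of €148,350 = €29,670
Total before cap: €148,350 + €29,670 = €178,020
Cap at €339,250: €178,020 is within the cap, no reduction.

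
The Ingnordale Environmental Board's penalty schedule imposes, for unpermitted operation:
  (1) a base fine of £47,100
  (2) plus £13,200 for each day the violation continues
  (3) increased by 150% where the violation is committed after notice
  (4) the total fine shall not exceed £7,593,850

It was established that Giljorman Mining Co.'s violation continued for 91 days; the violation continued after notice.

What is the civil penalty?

£3,120,750

Per-day component: 91 × £13,200 = £1,201,200
Base plus per-day: £47,100 + £1,201,200 = £1,248,300
Enhancement: 150% of £1,248,300 = £1,872,450
Enhanced fine: £1,248,300 + £1,872,450 = £3,120,750
Cap at £7,593,850: £3,120,750 is within the cap, no reduction.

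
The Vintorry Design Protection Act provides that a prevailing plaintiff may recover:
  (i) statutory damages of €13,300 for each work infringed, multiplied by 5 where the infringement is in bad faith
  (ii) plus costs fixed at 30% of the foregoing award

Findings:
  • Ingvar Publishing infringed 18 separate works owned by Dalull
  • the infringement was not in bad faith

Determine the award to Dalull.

€311,220

Statutory damages: 18 × €13,300 = €239,400
Infringement not in bad faith: no ×5 enhancement.
Costs: 30% of €239,400 = €71,820
Award plus costs: €239,400 + €71,820 = €311,220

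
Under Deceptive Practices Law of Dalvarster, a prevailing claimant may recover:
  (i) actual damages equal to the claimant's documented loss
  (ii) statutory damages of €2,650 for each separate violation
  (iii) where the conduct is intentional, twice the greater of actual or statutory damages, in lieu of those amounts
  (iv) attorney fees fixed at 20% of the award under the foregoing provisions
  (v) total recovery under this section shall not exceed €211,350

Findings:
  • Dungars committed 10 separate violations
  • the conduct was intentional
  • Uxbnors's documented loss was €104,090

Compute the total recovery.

Statutory damages: 10 × €2,650 = €26,500
Greater of actual damages (€104,090) or statutory damages (€26,500): €104,090
Doubled: 2 × €104,090 = €208,180
Attorney fees: 20% of €208,180 = €41,636
Total before cap: €208,180 + €41,636 = €249,816
Cap at €211,350: €249,816 exceeds the cap → €211,350

€211,350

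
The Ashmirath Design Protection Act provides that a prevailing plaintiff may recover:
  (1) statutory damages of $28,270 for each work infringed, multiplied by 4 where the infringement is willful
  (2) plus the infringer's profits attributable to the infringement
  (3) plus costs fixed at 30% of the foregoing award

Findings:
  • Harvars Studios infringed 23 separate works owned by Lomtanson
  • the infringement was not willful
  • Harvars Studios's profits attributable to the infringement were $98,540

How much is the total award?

Statutory damages: 23 × $28,270 = $650,210
Infringement not willful: no ×4 enhancement.
Combined award: $650,210 + $98,540 = $748,750
Costs: 30% of $748,750 = $224,625
Award plus costs: $748,750 + $224,625 = $973,375

$973,375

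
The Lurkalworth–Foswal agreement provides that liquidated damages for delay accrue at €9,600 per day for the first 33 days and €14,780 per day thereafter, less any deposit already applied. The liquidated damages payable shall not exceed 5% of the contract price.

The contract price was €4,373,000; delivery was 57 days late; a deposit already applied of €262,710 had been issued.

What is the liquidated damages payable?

€218,650

First 33 days: 33 × €9,600 = €316,800
Remaining days: (57 − 33) × €14,780 = €354,720
Accrued per-day damages: €316,800 + €354,720 = €671,520
Less deposit already applied: €671,520 − €262,710 = €408,810
Cap: 5% of €4,373,000 = €218,650
Cap at €218,650: €408,810 exceeds the cap → €218,650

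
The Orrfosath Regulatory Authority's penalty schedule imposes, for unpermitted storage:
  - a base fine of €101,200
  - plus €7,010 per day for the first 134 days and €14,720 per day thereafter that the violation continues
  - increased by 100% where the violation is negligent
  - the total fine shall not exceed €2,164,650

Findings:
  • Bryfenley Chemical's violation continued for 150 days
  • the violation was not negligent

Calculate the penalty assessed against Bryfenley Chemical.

€1,276,060

First 134 days: 134 × €7,010 = €939,340
Remaining days: (150 − 134) × €14,720 = €235,520
Per-day component: €939,340 + €235,520 = €1,174,860
Base plus per-day: €101,200 + €1,174,860 = €1,276,060
The violation was not negligent: no 100% increase.
Cap at €2,164,650: €1,276,060 is within the cap, no reduction.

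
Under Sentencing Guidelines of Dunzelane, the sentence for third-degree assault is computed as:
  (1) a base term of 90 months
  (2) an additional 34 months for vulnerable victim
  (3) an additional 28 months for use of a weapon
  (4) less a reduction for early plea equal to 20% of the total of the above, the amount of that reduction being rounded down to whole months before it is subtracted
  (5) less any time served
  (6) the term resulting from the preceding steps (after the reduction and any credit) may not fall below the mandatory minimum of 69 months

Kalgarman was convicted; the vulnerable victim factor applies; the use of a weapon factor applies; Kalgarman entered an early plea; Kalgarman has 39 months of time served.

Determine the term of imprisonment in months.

Vulnerable victim enhancement: +34 months
Use of a weapon enhancement: +28 months
Adjusted term: 90 months + 34 months + 28 months = 152 months
Early plea reduction: 20% of 152 months = 30 months (rounded down)
After reduction: 152 − 30 = 122 months
Less time served: 122 months − 39 months = 83 months
Minimum 69 months: 83 months meets the minimum, no increase.

83 months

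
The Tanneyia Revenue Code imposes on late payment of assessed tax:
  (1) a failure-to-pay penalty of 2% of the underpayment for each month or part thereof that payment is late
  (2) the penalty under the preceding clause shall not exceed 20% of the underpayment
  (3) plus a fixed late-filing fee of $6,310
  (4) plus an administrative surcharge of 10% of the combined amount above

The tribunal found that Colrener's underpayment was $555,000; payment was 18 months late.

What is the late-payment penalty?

Accrued rate: 2% × 18 = 36%, capped at 20% → 20%
Failure-to-pay penalty: 20% of $555,000 = $111,000
Penalty before surcharge: $111,000 + $6,310 = $117,310
Administrative surcharge: 10% of $117,310 = $11,731
Total penalty: $117,310 + $11,731 = $129,041

$129,041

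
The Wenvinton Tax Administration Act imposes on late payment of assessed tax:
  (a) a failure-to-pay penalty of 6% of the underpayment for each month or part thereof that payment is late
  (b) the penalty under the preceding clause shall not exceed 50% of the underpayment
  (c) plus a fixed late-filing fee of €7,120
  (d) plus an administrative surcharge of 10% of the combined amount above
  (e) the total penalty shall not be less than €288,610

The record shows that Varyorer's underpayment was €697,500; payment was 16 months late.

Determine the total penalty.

Accrued rate: 6% × 16 = 96%, capped at 50% → 50%
Failure-to-pay penalty: 50% of €697,500 = €348,750
Penalty before surcharge: €348,750 + €7,120 = €355,870
Administrative surcharge: 10% of €355,870 = €35,587
Total penalty: €355,870 + €35,587 = €391,457
Minimum €288,610: €391,457 meets the minimum, no increase.

€391,457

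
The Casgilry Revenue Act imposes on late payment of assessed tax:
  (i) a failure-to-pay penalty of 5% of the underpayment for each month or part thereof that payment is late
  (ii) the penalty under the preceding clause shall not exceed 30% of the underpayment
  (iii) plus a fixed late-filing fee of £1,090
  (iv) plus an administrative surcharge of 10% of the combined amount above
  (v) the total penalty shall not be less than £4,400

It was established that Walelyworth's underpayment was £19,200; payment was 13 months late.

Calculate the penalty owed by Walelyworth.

Accrued rate: 5% × 13 = 65%, capped at 30% → 30%
Failure-to-pay penalty: 30% of £19,200 = £5,760
Penalty before surcharge: £5,760 + £1,090 = £6,850
Administrative surcharge: 10% of £6,850 = £685
Total penalty: £6,850 + £685 = £7,535
Minimum £4,400: £7,535 meets the minimum, no increase.

£7,535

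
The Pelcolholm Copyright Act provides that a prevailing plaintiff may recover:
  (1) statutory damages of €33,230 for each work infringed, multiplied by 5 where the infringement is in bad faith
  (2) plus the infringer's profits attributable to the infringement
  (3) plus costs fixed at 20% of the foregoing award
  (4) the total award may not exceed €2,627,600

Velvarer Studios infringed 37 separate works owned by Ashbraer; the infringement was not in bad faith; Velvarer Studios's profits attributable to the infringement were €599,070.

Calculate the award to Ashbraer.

€2,194,296

Statutory damages: 37 × €33,230 = €1,229,510
Infringement not in bad faith: no ×5 enhancement.
Combined award: €1,229,510 + €599,070 = €1,828,580
Costs: 20% of €1,828,580 = €365,716
Award plus costs: €1,828,580 + €365,716 = €2,194,296
Cap at €2,627,600: €2,194,296 is within the cap, no reduction.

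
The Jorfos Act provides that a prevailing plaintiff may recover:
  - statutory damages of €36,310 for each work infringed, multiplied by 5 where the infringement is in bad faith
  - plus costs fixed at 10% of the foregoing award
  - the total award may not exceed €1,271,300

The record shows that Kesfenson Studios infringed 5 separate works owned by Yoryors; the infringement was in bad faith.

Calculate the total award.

Award: €998,525

Statutory damages: 5 × €36,310 = €181,550
Multiplied by 5: 5 × €181,550 = €907,750
Costs: 10% of €907,750 = €90,775
Award plus costs: €907,750 + €90,775 = €998,525
Cap at €1,271,300: €998,525 is within the cap, no reduction.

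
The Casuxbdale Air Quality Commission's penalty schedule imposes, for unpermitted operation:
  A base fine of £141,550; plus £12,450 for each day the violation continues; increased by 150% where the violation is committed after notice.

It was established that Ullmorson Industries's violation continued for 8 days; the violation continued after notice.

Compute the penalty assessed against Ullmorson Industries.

Per-day component: 8 × £12,450 = £99,600
Base plus per-day: £141,550 + £99,600 = £241,150
Enhancement: 150% of £241,150 = £361,725
Enhanced fine: £241,150 + £361,725 = £602,875

£602,875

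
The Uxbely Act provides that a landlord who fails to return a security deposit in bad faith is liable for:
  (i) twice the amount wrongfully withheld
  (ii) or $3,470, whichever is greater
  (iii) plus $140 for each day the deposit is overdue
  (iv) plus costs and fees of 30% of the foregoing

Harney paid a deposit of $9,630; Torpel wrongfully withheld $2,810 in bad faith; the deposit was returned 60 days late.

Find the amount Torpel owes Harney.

$18,226

Doubled: 2 × $2,810 = $5,620
Minimum $3,470: $5,620 meets the minimum, no increase.
Late-return penalty: 60 × $140 = $8,400
Damages plus late penalty: $5,620 + $8,400 = $14,020
Costs and fees: 30% of $14,020 = $4,206
Total recovery: $14,020 + $4,206 = $18,226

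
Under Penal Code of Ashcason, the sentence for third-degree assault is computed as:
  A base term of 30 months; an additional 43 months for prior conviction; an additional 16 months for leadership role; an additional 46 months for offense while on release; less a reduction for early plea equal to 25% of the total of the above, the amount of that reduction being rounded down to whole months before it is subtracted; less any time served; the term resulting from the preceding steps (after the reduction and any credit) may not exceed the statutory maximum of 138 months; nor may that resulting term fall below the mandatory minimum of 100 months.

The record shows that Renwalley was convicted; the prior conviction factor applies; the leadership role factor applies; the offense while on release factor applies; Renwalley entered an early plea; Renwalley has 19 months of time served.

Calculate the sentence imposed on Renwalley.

100 months

Prior conviction enhancement: +43 months
Leadership role enhancement: +16 months
Offense while on release enhancement: +46 months
Adjusted term: 30 months + 43 months + 16 months + 46 months = 135 months
Early plea reduction: 25% of 135 months = 33 months (rounded down)
After reduction: 135 − 33 = 102 months
Less time served: 102 months − 19 months = 83 months
Cap at 138 months: 83 months is within the cap, no reduction.
Minimum 100 months: 83 months is below the minimum → 100 months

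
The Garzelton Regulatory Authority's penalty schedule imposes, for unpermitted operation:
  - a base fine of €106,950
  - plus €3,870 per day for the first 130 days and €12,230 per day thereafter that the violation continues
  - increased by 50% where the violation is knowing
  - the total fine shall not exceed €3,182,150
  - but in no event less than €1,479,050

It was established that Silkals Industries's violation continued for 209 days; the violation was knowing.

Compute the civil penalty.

First 130 days: 130 × €3,870 = €503,100
Remaining days: (209 − 130) × €12,230 = €966,170
Per-day component: €503,100 + €966,170 = €1,469,270
Base plus per-day: €106,950 + €1,469,270 = €1,576,220
Enhancement: 50% of €1,576,220 = €788,110
Enhanced fine: €1,576,220 + €788,110 = €2,364,330
Cap at €3,182,150: €2,364,330 is within the cap, no reduction.
Minimum €1,479,050: €2,364,330 meets the minimum, no increase.

€2,364,330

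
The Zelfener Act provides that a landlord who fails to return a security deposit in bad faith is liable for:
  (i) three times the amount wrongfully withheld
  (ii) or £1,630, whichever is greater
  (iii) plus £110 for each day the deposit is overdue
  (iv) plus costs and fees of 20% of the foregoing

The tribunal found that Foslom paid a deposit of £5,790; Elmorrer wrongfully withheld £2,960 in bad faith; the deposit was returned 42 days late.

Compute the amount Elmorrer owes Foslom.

Trebled: 3 × £2,960 = £8,880
Minimum £1,630: £8,880 meets the minimum, no increase.
Late-return penalty: 42 × £110 = £4,620
Damages plus late penalty: £8,880 + £4,620 = £13,500
Costs and fees: 20% of £13,500 = £2,700
Total recovery: £13,500 + £2,700 = £16,200

£16,200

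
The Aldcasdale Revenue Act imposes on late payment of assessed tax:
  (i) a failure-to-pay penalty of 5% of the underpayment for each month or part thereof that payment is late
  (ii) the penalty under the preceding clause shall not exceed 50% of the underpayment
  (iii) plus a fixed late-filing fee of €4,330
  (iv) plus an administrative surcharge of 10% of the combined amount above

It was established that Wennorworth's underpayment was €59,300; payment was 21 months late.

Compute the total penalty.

€37,378

Accrued rate: 5% × 21 = 105%, capped at 50% → 50%
Failure-to-pay penalty: 50% of €59,300 = €29,650
Penalty before surcharge: €29,650 + €4,330 = €33,980
Administrative surcharge: 10% of €33,980 = €3,398
Total penalty: €33,980 + €3,398 = €37,378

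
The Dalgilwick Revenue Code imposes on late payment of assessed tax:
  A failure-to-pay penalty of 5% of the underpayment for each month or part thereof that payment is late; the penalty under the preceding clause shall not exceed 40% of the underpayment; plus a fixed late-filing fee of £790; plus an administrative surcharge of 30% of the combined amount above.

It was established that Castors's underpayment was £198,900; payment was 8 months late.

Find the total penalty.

Penalty: £104,455

Accrued rate: 5% × 8 = 40%, capped at 40% → 40%
Failure-to-pay penalty: 40% of £198,900 = £79,560
Penalty before surcharge: £79,560 + £790 = £80,350
Administrative surcharge: 30% of £80,350 = £24,105
Total penalty: £80,350 + £24,105 = £104,455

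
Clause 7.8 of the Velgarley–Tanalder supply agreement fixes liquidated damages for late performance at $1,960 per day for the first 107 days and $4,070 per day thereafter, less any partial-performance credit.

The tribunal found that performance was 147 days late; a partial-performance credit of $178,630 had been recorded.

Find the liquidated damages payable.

Liquidated damages: $193,890

First 107 days: 107 × $1,960 = $209,720
Remaining days: (147 − 107) × $4,070 = $162,800
Accrued per-day damages: $209,720 + $162,800 = $372,520
Less partial-performance credit: $372,520 − $178,630 = $193,890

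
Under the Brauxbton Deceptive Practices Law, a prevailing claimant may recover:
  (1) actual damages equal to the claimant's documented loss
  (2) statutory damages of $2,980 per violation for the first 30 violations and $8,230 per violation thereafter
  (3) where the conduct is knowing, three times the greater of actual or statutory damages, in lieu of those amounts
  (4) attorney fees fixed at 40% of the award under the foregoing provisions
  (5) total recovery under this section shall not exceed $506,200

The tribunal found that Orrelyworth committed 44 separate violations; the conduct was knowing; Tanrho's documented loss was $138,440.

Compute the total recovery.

First 30 violations: 30 × $2,980 = $89,400
Remaining violations: (44 − 30) × $8,230 = $115,220
Statutory damages: $89,400 + $115,220 = $204,620
Greater of actual damages ($138,440) or statutory damages ($204,620): $204,620
Trebled: 3 × $204,620 = $613,860
Attorney fees: 40% of $613,860 = $245,544
Total before cap: $613,860 + $245,544 = $859,404
Cap at $506,200: $859,404 exceeds the cap → $506,200

Total recovery: $506,200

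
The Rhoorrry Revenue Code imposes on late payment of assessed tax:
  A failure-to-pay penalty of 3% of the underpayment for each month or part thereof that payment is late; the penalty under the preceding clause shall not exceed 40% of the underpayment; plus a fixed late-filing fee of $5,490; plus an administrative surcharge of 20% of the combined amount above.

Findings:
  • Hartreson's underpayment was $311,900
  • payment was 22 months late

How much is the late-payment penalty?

$156,300

Accrued rate: 3% × 22 = 66%, capped at 40% → 40%
Failure-to-pay penalty: 40% of $311,900 = $124,760
Penalty before surcharge: $124,760 + $5,490 = $130,250
Administrative surcharge: 20% of $130,250 = $26,050
Total penalty: $130,250 + $26,050 = $156,300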